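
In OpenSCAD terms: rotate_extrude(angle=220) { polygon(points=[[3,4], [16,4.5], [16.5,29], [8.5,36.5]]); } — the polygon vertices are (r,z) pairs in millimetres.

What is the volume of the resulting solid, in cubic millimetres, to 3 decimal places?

Profile (r,z), 4 vertices: (3,4) (16,4.5) (16.5,29) (8.5,36.5)
edge 0: (3,4)→(16,4.5)  cross = 3·4.5 − 16·4 = -50.5000; (r_i+r_j)·cross = 19·-50.5000 = -959.5000
edge 1: (16,4.5)→(16.5,29)  cross = 16·29 − 16.5·4.5 = 389.7500; (r_i+r_j)·cross = 32.5·389.7500 = 12666.8750
edge 2: (16.5,29)→(8.5,36.5)  cross = 16.5·36.5 − 8.5·29 = 355.7500; (r_i+r_j)·cross = 25·355.7500 = 8893.7500
edge 3: (8.5,36.5)→(3,4)  cross = 8.5·4 − 3·36.5 = -75.5000; (r_i+r_j)·cross = 11.5·-75.5000 = -868.2500
Σcross = 619.5000 → A = |Σcross|/2 = 309.7500 mm²
Σ(r_i+r_j)·cross = 19732.8750 → first moment M = |Σ|/6 = 3288.8125
R_c = M/A = 3288.8125/309.7500 = 10.6176 mm
θ = 220° = 3.839724 rad
V = θ·R_c·A = 3.839724·10.6176·309.7500 = 12628.133 mm³

Volume = 12628.133 mm³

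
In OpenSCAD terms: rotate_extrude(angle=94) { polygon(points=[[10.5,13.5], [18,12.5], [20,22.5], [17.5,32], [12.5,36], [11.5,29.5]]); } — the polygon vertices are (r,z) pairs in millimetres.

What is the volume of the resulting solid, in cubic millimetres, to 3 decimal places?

Profile (r,z), 6 vertices: (10.5,13.5) (18,12.5) (20,22.5) (17.5,32) (12.5,36) (11.5,29.5)
edge 0: (10.5,13.5)→(18,12.5)  cross = 10.5·12.5 − 18·13.5 = -111.7500; (r_i+r_j)·cross = 28.5·-111.7500 = -3184.8750
edge 1: (18,12.5)→(20,22.5)  cross = 18·22.5 − 20·12.5 = 155.0000; (r_i+r_j)·cross = 38·155.0000 = 5890.0000
edge 2: (20,22.5)→(17.5,32)  cross = 20·32 − 17.5·22.5 = 246.2500; (r_i+r_j)·cross = 37.5·246.2500 = 9234.3750
edge 3: (17.5,32)→(12.5,36)  cross = 17.5·36 − 12.5·32 = 230.0000; (r_i+r_j)·cross = 30·230.0000 = 6900.0000
edge 4: (12.5,36)→(11.5,29.5)  cross = 12.5·29.5 − 11.5·36 = -45.2500; (r_i+r_j)·cross = 24·-45.2500 = -1086.0000
edge 5: (11.5,29.5)→(10.5,13.5)  cross = 11.5·13.5 − 10.5·29.5 = -154.5000; (r_i+r_j)·cross = 22·-154.5000 = -3399.0000
Σcross = 319.7500 → A = |Σcross|/2 = 159.8750 mm²
Σ(r_i+r_j)·cross = 14354.5000 → first moment M = |Σ|/6 = 2392.4167
R_c = M/A = 2392.4167/159.8750 = 14.9643 mm
θ = 94° = 1.640609 rad
V = θ·R_c·A = 1.640609·14.9643·159.8750 = 3925.022 mm³

Volume = 3925.022 mm³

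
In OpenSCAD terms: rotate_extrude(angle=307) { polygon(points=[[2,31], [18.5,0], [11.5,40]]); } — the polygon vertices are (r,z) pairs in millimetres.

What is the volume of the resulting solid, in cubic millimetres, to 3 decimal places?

Volume = 12659.548 mm³

Profile (r,z), 3 vertices: (2,31) (18.5,0) (11.5,40)
edge 0: (2,31)→(18.5,0)  cross = 2·0 − 18.5·31 = -573.5000; (r_i+r_j)·cross = 20.5·-573.5000 = -11756.7500
edge 1: (18.5,0)→(11.5,40)  cross = 18.5·40 − 11.5·0 = 740.0000; (r_i+r_j)·cross = 30·740.0000 = 22200.0000
edge 2: (11.5,40)→(2,31)  cross = 11.5·31 − 2·40 = 276.5000; (r_i+r_j)·cross = 13.5·276.5000 = 3732.7500
Σcross = 443.0000 → A = |Σcross|/2 = 221.5000 mm²
Σ(r_i+r_j)·cross = 14176.0000 → first moment M = |Σ|/6 = 2362.6667
R_c = M/A = 2362.6667/221.5000 = 10.6667 mm
θ = 307° = 5.358161 rad
V = θ·R_c·A = 5.358161·10.6667·221.5000 = 12659.548 mm³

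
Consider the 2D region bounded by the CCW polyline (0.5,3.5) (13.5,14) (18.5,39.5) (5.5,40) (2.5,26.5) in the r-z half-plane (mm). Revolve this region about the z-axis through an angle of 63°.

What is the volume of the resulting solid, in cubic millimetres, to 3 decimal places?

Volume = 3868.793 mm³

Profile (r,z), 5 vertices: (0.5,3.5) (13.5,14) (18.5,39.5) (5.5,40) (2.5,26.5)
edge 0: (0.5,3.5)→(13.5,14)  cross = 0.5·14 − 13.5·3.5 = -40.2500; (r_i+r_j)·cross = 14·-40.2500 = -563.5000
edge 1: (13.5,14)→(18.5,39.5)  cross = 13.5·39.5 − 18.5·14 = 274.2500; (r_i+r_j)·cross = 32·274.2500 = 8776.0000
edge 2: (18.5,39.5)→(5.5,40)  cross = 18.5·40 − 5.5·39.5 = 522.7500; (r_i+r_j)·cross = 24·522.7500 = 12546.0000
edge 3: (5.5,40)→(2.5,26.5)  cross = 5.5·26.5 − 2.5·40 = 45.7500; (r_i+r_j)·cross = 8·45.7500 = 366.0000
edge 4: (2.5,26.5)→(0.5,3.5)  cross = 2.5·3.5 − 0.5·26.5 = -4.5000; (r_i+r_j)·cross = 3·-4.5000 = -13.5000
Σcross = 798.0000 → A = |Σcross|/2 = 399.0000 mm²
Σ(r_i+r_j)·cross = 21111.0000 → first moment M = |Σ|/6 = 3518.5000
R_c = M/A = 3518.5000/399.0000 = 8.8183 mm
θ = 63° = 1.099557 rad
V = θ·R_c·A = 1.099557·8.8183·399.0000 = 3868.793 mm³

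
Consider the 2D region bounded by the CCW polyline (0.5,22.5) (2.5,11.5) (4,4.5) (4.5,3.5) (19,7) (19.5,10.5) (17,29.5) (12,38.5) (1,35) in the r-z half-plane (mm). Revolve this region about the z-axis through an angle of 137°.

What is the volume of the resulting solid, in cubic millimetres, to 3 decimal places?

Profile (r,z), 9 vertices: (0.5,22.5) (2.5,11.5) (4,4.5) (4.5,3.5) (19,7) (19.5,10.5) (17,29.5) (12,38.5) (1,35)
edge 0: (0.5,22.5)→(2.5,11.5)  cross = 0.5·11.5 − 2.5·22.5 = -50.5000; (r_i+r_j)·cross = 3·-50.5000 = -151.5000
edge 1: (2.5,11.5)→(4,4.5)  cross = 2.5·4.5 − 4·11.5 = -34.7500; (r_i+r_j)·cross = 6.5·-34.7500 = -225.8750
edge 2: (4,4.5)→(4.5,3.5)  cross = 4·3.5 − 4.5·4.5 = -6.2500; (r_i+r_j)·cross = 8.5·-6.2500 = -53.1250
edge 3: (4.5,3.5)→(19,7)  cross = 4.5·7 − 19·3.5 = -35.0000; (r_i+r_j)·cross = 23.5·-35.0000 = -822.5000
edge 4: (19,7)→(19.5,10.5)  cross = 19·10.5 − 19.5·7 = 63.0000; (r_i+r_j)·cross = 38.5·63.0000 = 2425.5000
edge 5: (19.5,10.5)→(17,29.5)  cross = 19.5·29.5 − 17·10.5 = 396.7500; (r_i+r_j)·cross = 36.5·396.7500 = 14481.3750
edge 6: (17,29.5)→(12,38.5)  cross = 17·38.5 − 12·29.5 = 300.5000; (r_i+r_j)·cross = 29·300.5000 = 8714.5000
edge 7: (12,38.5)→(1,35)  cross = 12·35 − 1·38.5 = 381.5000; (r_i+r_j)·cross = 13·381.5000 = 4959.5000
edge 8: (1,35)→(0.5,22.5)  cross = 1·22.5 − 0.5·35 = 5.0000; (r_i+r_j)·cross = 1.5·5.0000 = 7.5000
Σcross = 1020.2500 → A = |Σcross|/2 = 510.1250 mm²
Σ(r_i+r_j)·cross = 29335.3750 → first moment M = |Σ|/6 = 4889.2292
R_c = M/A = 4889.2292/510.1250 = 9.5844 mm
θ = 137° = 2.391101 rad
V = θ·R_c·A = 2.391101·9.5844·510.1250 = 11690.641 mm³

Volume = 11690.641 mm³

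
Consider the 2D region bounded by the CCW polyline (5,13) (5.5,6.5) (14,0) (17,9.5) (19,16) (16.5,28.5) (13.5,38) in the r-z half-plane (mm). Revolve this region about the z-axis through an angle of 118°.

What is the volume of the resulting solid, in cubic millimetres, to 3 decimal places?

Volume = 7580.119 mm³

Profile (r,z), 7 vertices: (5,13) (5.5,6.5) (14,0) (17,9.5) (19,16) (16.5,28.5) (13.5,38)
edge 0: (5,13)→(5.5,6.5)  cross = 5·6.5 − 5.5·13 = -39.0000; (r_i+r_j)·cross = 10.5·-39.0000 = -409.5000
edge 1: (5.5,6.5)→(14,0)  cross = 5.5·0 − 14·6.5 = -91.0000; (r_i+r_j)·cross = 19.5·-91.0000 = -1774.5000
edge 2: (14,0)→(17,9.5)  cross = 14·9.5 − 17·0 = 133.0000; (r_i+r_j)·cross = 31·133.0000 = 4123.0000
edge 3: (17,9.5)→(19,16)  cross = 17·16 − 19·9.5 = 91.5000; (r_i+r_j)·cross = 36·91.5000 = 3294.0000
edge 4: (19,16)→(16.5,28.5)  cross = 19·28.5 − 16.5·16 = 277.5000; (r_i+r_j)·cross = 35.5·277.5000 = 9851.2500
edge 5: (16.5,28.5)→(13.5,38)  cross = 16.5·38 − 13.5·28.5 = 242.2500; (r_i+r_j)·cross = 30·242.2500 = 7267.5000
edge 6: (13.5,38)→(5,13)  cross = 13.5·13 − 5·38 = -14.5000; (r_i+r_j)·cross = 18.5·-14.5000 = -268.2500
Σcross = 599.7500 → A = |Σcross|/2 = 299.8750 mm²
Σ(r_i+r_j)·cross = 22083.5000 → first moment M = |Σ|/6 = 3680.5833
R_c = M/A = 3680.5833/299.8750 = 12.2737 mm
θ = 118° = 2.059489 rad
V = θ·R_c·A = 2.059489·12.2737·299.8750 = 7580.119 mm³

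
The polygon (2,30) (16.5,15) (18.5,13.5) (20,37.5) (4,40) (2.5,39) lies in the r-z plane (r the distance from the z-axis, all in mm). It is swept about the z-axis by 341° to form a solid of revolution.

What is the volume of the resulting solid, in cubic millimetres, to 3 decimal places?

Profile (r,z), 6 vertices: (2,30) (16.5,15) (18.5,13.5) (20,37.5) (4,40) (2.5,39)
edge 0: (2,30)→(16.5,15)  cross = 2·15 − 16.5·30 = -465.0000; (r_i+r_j)·cross = 18.5·-465.0000 = -8602.5000
edge 1: (16.5,15)→(18.5,13.5)  cross = 16.5·13.5 − 18.5·15 = -54.7500; (r_i+r_j)·cross = 35·-54.7500 = -1916.2500
edge 2: (18.5,13.5)→(20,37.5)  cross = 18.5·37.5 − 20·13.5 = 423.7500; (r_i+r_j)·cross = 38.5·423.7500 = 16314.3750
edge 3: (20,37.5)→(4,40)  cross = 20·40 − 4·37.5 = 650.0000; (r_i+r_j)·cross = 24·650.0000 = 15600.0000
edge 4: (4,40)→(2.5,39)  cross = 4·39 − 2.5·40 = 56.0000; (r_i+r_j)·cross = 6.5·56.0000 = 364.0000
edge 5: (2.5,39)→(2,30)  cross = 2.5·30 − 2·39 = -3.0000; (r_i+r_j)·cross = 4.5·-3.0000 = -13.5000
Σcross = 607.0000 → A = |Σcross|/2 = 303.5000 mm²
Σ(r_i+r_j)·cross = 21746.1250 → first moment M = |Σ|/6 = 3624.3542
R_c = M/A = 3624.3542/303.5000 = 11.9419 mm
θ = 341° = 5.951573 rad
V = θ·R_c·A = 5.951573·11.9419·303.5000 = 21570.607 mm³

Volume = 21570.607 mm³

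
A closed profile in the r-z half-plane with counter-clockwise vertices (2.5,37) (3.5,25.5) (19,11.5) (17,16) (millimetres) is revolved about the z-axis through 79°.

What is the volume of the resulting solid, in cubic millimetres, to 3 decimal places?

Profile (r,z), 4 vertices: (2.5,37) (3.5,25.5) (19,11.5) (17,16)
edge 0: (2.5,37)→(3.5,25.5)  cross = 2.5·25.5 − 3.5·37 = -65.7500; (r_i+r_j)·cross = 6·-65.7500 = -394.5000
edge 1: (3.5,25.5)→(19,11.5)  cross = 3.5·11.5 − 19·25.5 = -444.2500; (r_i+r_j)·cross = 22.5·-444.2500 = -9995.6250
edge 2: (19,11.5)→(17,16)  cross = 19·16 − 17·11.5 = 108.5000; (r_i+r_j)·cross = 36·108.5000 = 3906.0000
edge 3: (17,16)→(2.5,37)  cross = 17·37 − 2.5·16 = 589.0000; (r_i+r_j)·cross = 19.5·589.0000 = 11485.5000
Σcross = 187.5000 → A = |Σcross|/2 = 93.7500 mm²
Σ(r_i+r_j)·cross = 5001.3750 → first moment M = |Σ|/6 = 833.5625
R_c = M/A = 833.5625/93.7500 = 8.8913 mm
θ = 79° = 1.378810 rad
V = θ·R_c·A = 1.378810·8.8913·93.7500 = 1149.324 mm³

Volume = 1149.324 mm³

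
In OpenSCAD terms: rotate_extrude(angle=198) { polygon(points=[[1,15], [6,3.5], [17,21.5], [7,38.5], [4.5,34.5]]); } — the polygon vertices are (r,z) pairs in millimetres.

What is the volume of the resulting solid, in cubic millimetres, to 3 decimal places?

Profile (r,z), 5 vertices: (1,15) (6,3.5) (17,21.5) (7,38.5) (4.5,34.5)
edge 0: (1,15)→(6,3.5)  cross = 1·3.5 − 6·15 = -86.5000; (r_i+r_j)·cross = 7·-86.5000 = -605.5000
edge 1: (6,3.5)→(17,21.5)  cross = 6·21.5 − 17·3.5 = 69.5000; (r_i+r_j)·cross = 23·69.5000 = 1598.5000
edge 2: (17,21.5)→(7,38.5)  cross = 17·38.5 − 7·21.5 = 504.0000; (r_i+r_j)·cross = 24·504.0000 = 12096.0000
edge 3: (7,38.5)→(4.5,34.5)  cross = 7·34.5 − 4.5·38.5 = 68.2500; (r_i+r_j)·cross = 11.5·68.2500 = 784.8750
edge 4: (4.5,34.5)→(1,15)  cross = 4.5·15 − 1·34.5 = 33.0000; (r_i+r_j)·cross = 5.5·33.0000 = 181.5000
Σcross = 588.2500 → A = |Σcross|/2 = 294.1250 mm²
Σ(r_i+r_j)·cross = 14055.3750 → first moment M = |Σ|/6 = 2342.5625
R_c = M/A = 2342.5625/294.1250 = 7.9645 mm
θ = 198° = 3.455752 rad
V = θ·R_c·A = 3.455752·7.9645·294.1250 = 8095.315 mm³

Volume = 8095.315 mm³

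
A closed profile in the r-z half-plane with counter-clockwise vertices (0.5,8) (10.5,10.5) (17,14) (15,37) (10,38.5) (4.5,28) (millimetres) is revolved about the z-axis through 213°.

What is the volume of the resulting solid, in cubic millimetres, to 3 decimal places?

Profile (r,z), 6 vertices: (0.5,8) (10.5,10.5) (17,14) (15,37) (10,38.5) (4.5,28)
edge 0: (0.5,8)→(10.5,10.5)  cross = 0.5·10.5 − 10.5·8 = -78.7500; (r_i+r_j)·cross = 11·-78.7500 = -866.2500
edge 1: (10.5,10.5)→(17,14)  cross = 10.5·14 − 17·10.5 = -31.5000; (r_i+r_j)·cross = 27.5·-31.5000 = -866.2500
edge 2: (17,14)→(15,37)  cross = 17·37 − 15·14 = 419.0000; (r_i+r_j)·cross = 32·419.0000 = 13408.0000
edge 3: (15,37)→(10,38.5)  cross = 15·38.5 − 10·37 = 207.5000; (r_i+r_j)·cross = 25·207.5000 = 5187.5000
edge 4: (10,38.5)→(4.5,28)  cross = 10·28 − 4.5·38.5 = 106.7500; (r_i+r_j)·cross = 14.5·106.7500 = 1547.8750
edge 5: (4.5,28)→(0.5,8)  cross = 4.5·8 − 0.5·28 = 22.0000; (r_i+r_j)·cross = 5·22.0000 = 110.0000
Σcross = 645.0000 → A = |Σcross|/2 = 322.5000 mm²
Σ(r_i+r_j)·cross = 18520.8750 → first moment M = |Σ|/6 = 3086.8125
R_c = M/A = 3086.8125/322.5000 = 9.5715 mm
θ = 213° = 3.717551 rad
V = θ·R_c·A = 3.717551·9.5715·322.5000 = 11475.384 mm³

Volume = 11475.384 mm³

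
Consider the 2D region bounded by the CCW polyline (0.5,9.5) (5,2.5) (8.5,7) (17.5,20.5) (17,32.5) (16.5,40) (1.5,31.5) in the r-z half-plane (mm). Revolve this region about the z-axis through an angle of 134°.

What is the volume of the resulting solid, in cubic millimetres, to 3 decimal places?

Profile (r,z), 7 vertices: (0.5,9.5) (5,2.5) (8.5,7) (17.5,20.5) (17,32.5) (16.5,40) (1.5,31.5)
edge 0: (0.5,9.5)→(5,2.5)  cross = 0.5·2.5 − 5·9.5 = -46.2500; (r_i+r_j)·cross = 5.5·-46.2500 = -254.3750
edge 1: (5,2.5)→(8.5,7)  cross = 5·7 − 8.5·2.5 = 13.7500; (r_i+r_j)·cross = 13.5·13.7500 = 185.6250
edge 2: (8.5,7)→(17.5,20.5)  cross = 8.5·20.5 − 17.5·7 = 51.7500; (r_i+r_j)·cross = 26·51.7500 = 1345.5000
edge 3: (17.5,20.5)→(17,32.5)  cross = 17.5·32.5 − 17·20.5 = 220.2500; (r_i+r_j)·cross = 34.5·220.2500 = 7598.6250
edge 4: (17,32.5)→(16.5,40)  cross = 17·40 − 16.5·32.5 = 143.7500; (r_i+r_j)·cross = 33.5·143.7500 = 4815.6250
edge 5: (16.5,40)→(1.5,31.5)  cross = 16.5·31.5 − 1.5·40 = 459.7500; (r_i+r_j)·cross = 18·459.7500 = 8275.5000
edge 6: (1.5,31.5)→(0.5,9.5)  cross = 1.5·9.5 − 0.5·31.5 = -1.5000; (r_i+r_j)·cross = 2·-1.5000 = -3.0000
Σcross = 841.5000 → A = |Σcross|/2 = 420.7500 mm²
Σ(r_i+r_j)·cross = 21963.5000 → first moment M = |Σ|/6 = 3660.5833
R_c = M/A = 3660.5833/420.7500 = 8.7001 mm
θ = 134° = 2.338741 rad
V = θ·R_c·A = 2.338741·8.7001·420.7500 = 8561.157 mm³

Volume = 8561.157 mm³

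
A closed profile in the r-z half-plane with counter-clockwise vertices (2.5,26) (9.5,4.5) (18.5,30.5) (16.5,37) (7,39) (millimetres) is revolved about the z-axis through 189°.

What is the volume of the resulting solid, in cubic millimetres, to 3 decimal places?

Volume = 10520.153 mm³

Profile (r,z), 5 vertices: (2.5,26) (9.5,4.5) (18.5,30.5) (16.5,37) (7,39)
edge 0: (2.5,26)→(9.5,4.5)  cross = 2.5·4.5 − 9.5·26 = -235.7500; (r_i+r_j)·cross = 12·-235.7500 = -2829.0000
edge 1: (9.5,4.5)→(18.5,30.5)  cross = 9.5·30.5 − 18.5·4.5 = 206.5000; (r_i+r_j)·cross = 28·206.5000 = 5782.0000
edge 2: (18.5,30.5)→(16.5,37)  cross = 18.5·37 − 16.5·30.5 = 181.2500; (r_i+r_j)·cross = 35·181.2500 = 6343.7500
edge 3: (16.5,37)→(7,39)  cross = 16.5·39 − 7·37 = 384.5000; (r_i+r_j)·cross = 23.5·384.5000 = 9035.7500
edge 4: (7,39)→(2.5,26)  cross = 7·26 − 2.5·39 = 84.5000; (r_i+r_j)·cross = 9.5·84.5000 = 802.7500
Σcross = 621.0000 → A = |Σcross|/2 = 310.5000 mm²
Σ(r_i+r_j)·cross = 19135.2500 → first moment M = |Σ|/6 = 3189.2083
R_c = M/A = 3189.2083/310.5000 = 10.2712 mm
θ = 189° = 3.298672 rad
V = θ·R_c·A = 3.298672·10.2712·310.5000 = 10520.153 mm³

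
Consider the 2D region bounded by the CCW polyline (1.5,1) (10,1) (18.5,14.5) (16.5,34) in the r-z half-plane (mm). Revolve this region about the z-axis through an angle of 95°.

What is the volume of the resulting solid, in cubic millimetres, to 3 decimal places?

Profile (r,z), 4 vertices: (1.5,1) (10,1) (18.5,14.5) (16.5,34)
edge 0: (1.5,1)→(10,1)  cross = 1.5·1 − 10·1 = -8.5000; (r_i+r_j)·cross = 11.5·-8.5000 = -97.7500
edge 1: (10,1)→(18.5,14.5)  cross = 10·14.5 − 18.5·1 = 126.5000; (r_i+r_j)·cross = 28.5·126.5000 = 3605.2500
edge 2: (18.5,14.5)→(16.5,34)  cross = 18.5·34 − 16.5·14.5 = 389.7500; (r_i+r_j)·cross = 35·389.7500 = 13641.2500
edge 3: (16.5,34)→(1.5,1)  cross = 16.5·1 − 1.5·34 = -34.5000; (r_i+r_j)·cross = 18·-34.5000 = -621.0000
Σcross = 473.2500 → A = |Σcross|/2 = 236.6250 mm²
Σ(r_i+r_j)·cross = 16527.7500 → first moment M = |Σ|/6 = 2754.6250
R_c = M/A = 2754.6250/236.6250 = 11.6413 mm
θ = 95° = 1.658063 rad
V = θ·R_c·A = 1.658063·11.6413·236.6250 = 4567.341 mm³

Volume = 4567.341 mm³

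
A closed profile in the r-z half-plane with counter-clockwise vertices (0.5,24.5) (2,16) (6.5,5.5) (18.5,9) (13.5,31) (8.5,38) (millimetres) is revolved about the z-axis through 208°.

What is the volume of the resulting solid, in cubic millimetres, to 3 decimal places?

Volume = 11908.544 mm³

Profile (r,z), 6 vertices: (0.5,24.5) (2,16) (6.5,5.5) (18.5,9) (13.5,31) (8.5,38)
edge 0: (0.5,24.5)→(2,16)  cross = 0.5·16 − 2·24.5 = -41.0000; (r_i+r_j)·cross = 2.5·-41.0000 = -102.5000
edge 1: (2,16)→(6.5,5.5)  cross = 2·5.5 − 6.5·16 = -93.0000; (r_i+r_j)·cross = 8.5·-93.0000 = -790.5000
edge 2: (6.5,5.5)→(18.5,9)  cross = 6.5·9 − 18.5·5.5 = -43.2500; (r_i+r_j)·cross = 25·-43.2500 = -1081.2500
edge 3: (18.5,9)→(13.5,31)  cross = 18.5·31 − 13.5·9 = 452.0000; (r_i+r_j)·cross = 32·452.0000 = 14464.0000
edge 4: (13.5,31)→(8.5,38)  cross = 13.5·38 − 8.5·31 = 249.5000; (r_i+r_j)·cross = 22·249.5000 = 5489.0000
edge 5: (8.5,38)→(0.5,24.5)  cross = 8.5·24.5 − 0.5·38 = 189.2500; (r_i+r_j)·cross = 9·189.2500 = 1703.2500
Σcross = 713.5000 → A = |Σcross|/2 = 356.7500 mm²
Σ(r_i+r_j)·cross = 19682.0000 → first moment M = |Σ|/6 = 3280.3333
R_c = M/A = 3280.3333/356.7500 = 9.1950 mm
θ = 208° = 3.630285 rad
V = θ·R_c·A = 3.630285·9.1950·356.7500 = 11908.544 mm³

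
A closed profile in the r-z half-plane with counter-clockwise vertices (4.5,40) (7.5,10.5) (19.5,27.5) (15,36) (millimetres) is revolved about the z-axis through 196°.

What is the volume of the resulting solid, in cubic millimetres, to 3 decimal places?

Volume = 8857.851 mm³

Profile (r,z), 4 vertices: (4.5,40) (7.5,10.5) (19.5,27.5) (15,36)
edge 0: (4.5,40)→(7.5,10.5)  cross = 4.5·10.5 − 7.5·40 = -252.7500; (r_i+r_j)·cross = 12·-252.7500 = -3033.0000
edge 1: (7.5,10.5)→(19.5,27.5)  cross = 7.5·27.5 − 19.5·10.5 = 1.5000; (r_i+r_j)·cross = 27·1.5000 = 40.5000
edge 2: (19.5,27.5)→(15,36)  cross = 19.5·36 − 15·27.5 = 289.5000; (r_i+r_j)·cross = 34.5·289.5000 = 9987.7500
edge 3: (15,36)→(4.5,40)  cross = 15·40 − 4.5·36 = 438.0000; (r_i+r_j)·cross = 19.5·438.0000 = 8541.0000
Σcross = 476.2500 → A = |Σcross|/2 = 238.1250 mm²
Σ(r_i+r_j)·cross = 15536.2500 → first moment M = |Σ|/6 = 2589.3750
R_c = M/A = 2589.3750/238.1250 = 10.8740 mm
θ = 196° = 3.420845 rad
V = θ·R_c·A = 3.420845·10.8740·238.1250 = 8857.851 mm³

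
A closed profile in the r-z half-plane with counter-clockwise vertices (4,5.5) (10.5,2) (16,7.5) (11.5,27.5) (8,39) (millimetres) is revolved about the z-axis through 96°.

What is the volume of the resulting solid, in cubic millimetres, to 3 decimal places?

Profile (r,z), 5 vertices: (4,5.5) (10.5,2) (16,7.5) (11.5,27.5) (8,39)
edge 0: (4,5.5)→(10.5,2)  cross = 4·2 − 10.5·5.5 = -49.7500; (r_i+r_j)·cross = 14.5·-49.7500 = -721.3750
edge 1: (10.5,2)→(16,7.5)  cross = 10.5·7.5 − 16·2 = 46.7500; (r_i+r_j)·cross = 26.5·46.7500 = 1238.8750
edge 2: (16,7.5)→(11.5,27.5)  cross = 16·27.5 − 11.5·7.5 = 353.7500; (r_i+r_j)·cross = 27.5·353.7500 = 9728.1250
edge 3: (11.5,27.5)→(8,39)  cross = 11.5·39 − 8·27.5 = 228.5000; (r_i+r_j)·cross = 19.5·228.5000 = 4455.7500
edge 4: (8,39)→(4,5.5)  cross = 8·5.5 − 4·39 = -112.0000; (r_i+r_j)·cross = 12·-112.0000 = -1344.0000
Σcross = 467.2500 → A = |Σcross|/2 = 233.6250 mm²
Σ(r_i+r_j)·cross = 13357.3750 → first moment M = |Σ|/6 = 2226.2292
R_c = M/A = 2226.2292/233.6250 = 9.5291 mm
θ = 96° = 1.675516 rad
V = θ·R_c·A = 1.675516·9.5291·233.6250 = 3730.083 mm³

Volume = 3730.083 mm³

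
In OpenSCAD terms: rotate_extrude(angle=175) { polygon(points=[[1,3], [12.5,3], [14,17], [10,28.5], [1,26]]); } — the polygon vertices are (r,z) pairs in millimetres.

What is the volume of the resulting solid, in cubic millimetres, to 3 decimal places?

Volume = 6133.596 mm³

Profile (r,z), 5 vertices: (1,3) (12.5,3) (14,17) (10,28.5) (1,26)
edge 0: (1,3)→(12.5,3)  cross = 1·3 − 12.5·3 = -34.5000; (r_i+r_j)·cross = 13.5·-34.5000 = -465.7500
edge 1: (12.5,3)→(14,17)  cross = 12.5·17 − 14·3 = 170.5000; (r_i+r_j)·cross = 26.5·170.5000 = 4518.2500
edge 2: (14,17)→(10,28.5)  cross = 14·28.5 − 10·17 = 229.0000; (r_i+r_j)·cross = 24·229.0000 = 5496.0000
edge 3: (10,28.5)→(1,26)  cross = 10·26 − 1·28.5 = 231.5000; (r_i+r_j)·cross = 11·231.5000 = 2546.5000
edge 4: (1,26)→(1,3)  cross = 1·3 − 1·26 = -23.0000; (r_i+r_j)·cross = 2·-23.0000 = -46.0000
Σcross = 573.5000 → A = |Σcross|/2 = 286.7500 mm²
Σ(r_i+r_j)·cross = 12049.0000 → first moment M = |Σ|/6 = 2008.1667
R_c = M/A = 2008.1667/286.7500 = 7.0032 mm
θ = 175° = 3.054326 rad
V = θ·R_c·A = 3.054326·7.0032·286.7500 = 6133.596 mm³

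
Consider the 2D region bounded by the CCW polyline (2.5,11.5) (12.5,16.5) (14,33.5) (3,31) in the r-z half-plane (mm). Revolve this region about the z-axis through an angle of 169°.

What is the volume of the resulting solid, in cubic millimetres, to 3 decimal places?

Volume = 4360.932 mm³

Profile (r,z), 4 vertices: (2.5,11.5) (12.5,16.5) (14,33.5) (3,31)
edge 0: (2.5,11.5)→(12.5,16.5)  cross = 2.5·16.5 − 12.5·11.5 = -102.5000; (r_i+r_j)·cross = 15·-102.5000 = -1537.5000
edge 1: (12.5,16.5)→(14,33.5)  cross = 12.5·33.5 − 14·16.5 = 187.7500; (r_i+r_j)·cross = 26.5·187.7500 = 4975.3750
edge 2: (14,33.5)→(3,31)  cross = 14·31 − 3·33.5 = 333.5000; (r_i+r_j)·cross = 17·333.5000 = 5669.5000
edge 3: (3,31)→(2.5,11.5)  cross = 3·11.5 − 2.5·31 = -43.0000; (r_i+r_j)·cross = 5.5·-43.0000 = -236.5000
Σcross = 375.7500 → A = |Σcross|/2 = 187.8750 mm²
Σ(r_i+r_j)·cross = 8870.8750 → first moment M = |Σ|/6 = 1478.4792
R_c = M/A = 1478.4792/187.8750 = 7.8695 mm
θ = 169° = 2.949606 rad
V = θ·R_c·A = 2.949606·7.8695·187.8750 = 4360.932 mm³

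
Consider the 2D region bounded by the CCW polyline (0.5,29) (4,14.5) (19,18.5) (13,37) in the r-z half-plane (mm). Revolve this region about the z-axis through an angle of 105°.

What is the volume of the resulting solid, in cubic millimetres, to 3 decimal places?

Volume = 4433.622 mm³

Profile (r,z), 4 vertices: (0.5,29) (4,14.5) (19,18.5) (13,37)
edge 0: (0.5,29)→(4,14.5)  cross = 0.5·14.5 − 4·29 = -108.7500; (r_i+r_j)·cross = 4.5·-108.7500 = -489.3750
edge 1: (4,14.5)→(19,18.5)  cross = 4·18.5 − 19·14.5 = -201.5000; (r_i+r_j)·cross = 23·-201.5000 = -4634.5000
edge 2: (19,18.5)→(13,37)  cross = 19·37 − 13·18.5 = 462.5000; (r_i+r_j)·cross = 32·462.5000 = 14800.0000
edge 3: (13,37)→(0.5,29)  cross = 13·29 − 0.5·37 = 358.5000; (r_i+r_j)·cross = 13.5·358.5000 = 4839.7500
Σcross = 510.7500 → A = |Σcross|/2 = 255.3750 mm²
Σ(r_i+r_j)·cross = 14515.8750 → first moment M = |Σ|/6 = 2419.3125
R_c = M/A = 2419.3125/255.3750 = 9.4736 mm
θ = 105° = 1.832596 rad
V = θ·R_c·A = 1.832596·9.4736·255.3750 = 4433.622 mm³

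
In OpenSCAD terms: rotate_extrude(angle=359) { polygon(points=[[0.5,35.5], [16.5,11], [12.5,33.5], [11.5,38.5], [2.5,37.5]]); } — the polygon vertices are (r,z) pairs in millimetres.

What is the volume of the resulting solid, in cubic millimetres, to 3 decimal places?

Profile (r,z), 5 vertices: (0.5,35.5) (16.5,11) (12.5,33.5) (11.5,38.5) (2.5,37.5)
edge 0: (0.5,35.5)→(16.5,11)  cross = 0.5·11 − 16.5·35.5 = -580.2500; (r_i+r_j)·cross = 17·-580.2500 = -9864.2500
edge 1: (16.5,11)→(12.5,33.5)  cross = 16.5·33.5 − 12.5·11 = 415.2500; (r_i+r_j)·cross = 29·415.2500 = 12042.2500
edge 2: (12.5,33.5)→(11.5,38.5)  cross = 12.5·38.5 − 11.5·33.5 = 96.0000; (r_i+r_j)·cross = 24·96.0000 = 2304.0000
edge 3: (11.5,38.5)→(2.5,37.5)  cross = 11.5·37.5 − 2.5·38.5 = 335.0000; (r_i+r_j)·cross = 14·335.0000 = 4690.0000
edge 4: (2.5,37.5)→(0.5,35.5)  cross = 2.5·35.5 − 0.5·37.5 = 70.0000; (r_i+r_j)·cross = 3·70.0000 = 210.0000
Σcross = 336.0000 → A = |Σcross|/2 = 168.0000 mm²
Σ(r_i+r_j)·cross = 9382.0000 → first moment M = |Σ|/6 = 1563.6667
R_c = M/A = 1563.6667/168.0000 = 9.3075 mm
θ = 359° = 6.265732 rad
V = θ·R_c·A = 6.265732·9.3075·168.0000 = 9797.516 mm³

Volume = 9797.516 mm³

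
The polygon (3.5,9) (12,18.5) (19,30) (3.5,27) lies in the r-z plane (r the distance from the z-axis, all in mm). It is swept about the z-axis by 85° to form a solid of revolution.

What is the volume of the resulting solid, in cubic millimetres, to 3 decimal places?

Profile (r,z), 4 vertices: (3.5,9) (12,18.5) (19,30) (3.5,27)
edge 0: (3.5,9)→(12,18.5)  cross = 3.5·18.5 − 12·9 = -43.2500; (r_i+r_j)·cross = 15.5·-43.2500 = -670.3750
edge 1: (12,18.5)→(19,30)  cross = 12·30 − 19·18.5 = 8.5000; (r_i+r_j)·cross = 31·8.5000 = 263.5000
edge 2: (19,30)→(3.5,27)  cross = 19·27 − 3.5·30 = 408.0000; (r_i+r_j)·cross = 22.5·408.0000 = 9180.0000
edge 3: (3.5,27)→(3.5,9)  cross = 3.5·9 − 3.5·27 = -63.0000; (r_i+r_j)·cross = 7·-63.0000 = -441.0000
Σcross = 310.2500 → A = |Σcross|/2 = 155.1250 mm²
Σ(r_i+r_j)·cross = 8332.1250 → first moment M = |Σ|/6 = 1388.6875
R_c = M/A = 1388.6875/155.1250 = 8.9521 mm
θ = 85° = 1.483530 rad
V = θ·R_c·A = 1.483530·8.9521·155.1250 = 2060.159 mm³

Volume = 2060.159 mm³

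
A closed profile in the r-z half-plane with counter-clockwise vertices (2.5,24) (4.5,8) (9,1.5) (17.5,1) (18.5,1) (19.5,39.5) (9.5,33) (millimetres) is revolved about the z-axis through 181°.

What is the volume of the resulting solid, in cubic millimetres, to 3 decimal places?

Profile (r,z), 7 vertices: (2.5,24) (4.5,8) (9,1.5) (17.5,1) (18.5,1) (19.5,39.5) (9.5,33)
edge 0: (2.5,24)→(4.5,8)  cross = 2.5·8 − 4.5·24 = -88.0000; (r_i+r_j)·cross = 7·-88.0000 = -616.0000
edge 1: (4.5,8)→(9,1.5)  cross = 4.5·1.5 − 9·8 = -65.2500; (r_i+r_j)·cross = 13.5·-65.2500 = -880.8750
edge 2: (9,1.5)→(17.5,1)  cross = 9·1 − 17.5·1.5 = -17.2500; (r_i+r_j)·cross = 26.5·-17.2500 = -457.1250
edge 3: (17.5,1)→(18.5,1)  cross = 17.5·1 − 18.5·1 = -1.0000; (r_i+r_j)·cross = 36·-1.0000 = -36.0000
edge 4: (18.5,1)→(19.5,39.5)  cross = 18.5·39.5 − 19.5·1 = 711.2500; (r_i+r_j)·cross = 38·711.2500 = 27027.5000
edge 5: (19.5,39.5)→(9.5,33)  cross = 19.5·33 − 9.5·39.5 = 268.2500; (r_i+r_j)·cross = 29·268.2500 = 7779.2500
edge 6: (9.5,33)→(2.5,24)  cross = 9.5·24 − 2.5·33 = 145.5000; (r_i+r_j)·cross = 12·145.5000 = 1746.0000
Σcross = 953.5000 → A = |Σcross|/2 = 476.7500 mm²
Σ(r_i+r_j)·cross = 34562.7500 → first moment M = |Σ|/6 = 5760.4583
R_c = M/A = 5760.4583/476.7500 = 12.0828 mm
θ = 181° = 3.159046 rad
V = θ·R_c·A = 3.159046·12.0828·476.7500 = 18197.553 mm³

Volume = 18197.553 mm³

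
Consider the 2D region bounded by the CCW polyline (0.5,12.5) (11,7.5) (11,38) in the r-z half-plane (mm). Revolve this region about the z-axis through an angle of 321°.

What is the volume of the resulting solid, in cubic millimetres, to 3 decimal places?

Volume = 6728.261 mm³

Profile (r,z), 3 vertices: (0.5,12.5) (11,7.5) (11,38)
edge 0: (0.5,12.5)→(11,7.5)  cross = 0.5·7.5 − 11·12.5 = -133.7500; (r_i+r_j)·cross = 11.5·-133.7500 = -1538.1250
edge 1: (11,7.5)→(11,38)  cross = 11·38 − 11·7.5 = 335.5000; (r_i+r_j)·cross = 22·335.5000 = 7381.0000
edge 2: (11,38)→(0.5,12.5)  cross = 11·12.5 − 0.5·38 = 118.5000; (r_i+r_j)·cross = 11.5·118.5000 = 1362.7500
Σcross = 320.2500 → A = |Σcross|/2 = 160.1250 mm²
Σ(r_i+r_j)·cross = 7205.6250 → first moment M = |Σ|/6 = 1200.9375
R_c = M/A = 1200.9375/160.1250 = 7.5000 mm
θ = 321° = 5.602507 rad
V = θ·R_c·A = 5.602507·7.5000·160.1250 = 6728.261 mm³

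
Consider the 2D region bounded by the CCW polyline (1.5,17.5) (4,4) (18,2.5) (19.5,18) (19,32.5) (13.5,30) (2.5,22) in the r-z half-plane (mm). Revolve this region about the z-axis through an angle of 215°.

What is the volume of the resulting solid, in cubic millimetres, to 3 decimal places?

Volume = 17323.144 mm³

Profile (r,z), 7 vertices: (1.5,17.5) (4,4) (18,2.5) (19.5,18) (19,32.5) (13.5,30) (2.5,22)
edge 0: (1.5,17.5)→(4,4)  cross = 1.5·4 − 4·17.5 = -64.0000; (r_i+r_j)·cross = 5.5·-64.0000 = -352.0000
edge 1: (4,4)→(18,2.5)  cross = 4·2.5 − 18·4 = -62.0000; (r_i+r_j)·cross = 22·-62.0000 = -1364.0000
edge 2: (18,2.5)→(19.5,18)  cross = 18·18 − 19.5·2.5 = 275.2500; (r_i+r_j)·cross = 37.5·275.2500 = 10321.8750
edge 3: (19.5,18)→(19,32.5)  cross = 19.5·32.5 − 19·18 = 291.7500; (r_i+r_j)·cross = 38.5·291.7500 = 11232.3750
edge 4: (19,32.5)→(13.5,30)  cross = 19·30 − 13.5·32.5 = 131.2500; (r_i+r_j)·cross = 32.5·131.2500 = 4265.6250
edge 5: (13.5,30)→(2.5,22)  cross = 13.5·22 − 2.5·30 = 222.0000; (r_i+r_j)·cross = 16·222.0000 = 3552.0000
edge 6: (2.5,22)→(1.5,17.5)  cross = 2.5·17.5 − 1.5·22 = 10.7500; (r_i+r_j)·cross = 4·10.7500 = 43.0000
Σcross = 805.0000 → A = |Σcross|/2 = 402.5000 mm²
Σ(r_i+r_j)·cross = 27698.8750 → first moment M = |Σ|/6 = 4616.4792
R_c = M/A = 4616.4792/402.5000 = 11.4695 mm
θ = 215° = 3.752458 rad
V = θ·R_c·A = 3.752458·11.4695·402.5000 = 17323.144 mm³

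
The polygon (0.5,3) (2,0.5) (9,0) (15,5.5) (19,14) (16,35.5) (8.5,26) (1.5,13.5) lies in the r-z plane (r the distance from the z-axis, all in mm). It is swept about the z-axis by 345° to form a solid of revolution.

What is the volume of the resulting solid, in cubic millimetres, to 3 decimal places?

Volume = 24116.403 mm³

Profile (r,z), 8 vertices: (0.5,3) (2,0.5) (9,0) (15,5.5) (19,14) (16,35.5) (8.5,26) (1.5,13.5)
edge 0: (0.5,3)→(2,0.5)  cross = 0.5·0.5 − 2·3 = -5.7500; (r_i+r_j)·cross = 2.5·-5.7500 = -14.3750
edge 1: (2,0.5)→(9,0)  cross = 2·0 − 9·0.5 = -4.5000; (r_i+r_j)·cross = 11·-4.5000 = -49.5000
edge 2: (9,0)→(15,5.5)  cross = 9·5.5 − 15·0 = 49.5000; (r_i+r_j)·cross = 24·49.5000 = 1188.0000
edge 3: (15,5.5)→(19,14)  cross = 15·14 − 19·5.5 = 105.5000; (r_i+r_j)·cross = 34·105.5000 = 3587.0000
edge 4: (19,14)→(16,35.5)  cross = 19·35.5 − 16·14 = 450.5000; (r_i+r_j)·cross = 35·450.5000 = 15767.5000
edge 5: (16,35.5)→(8.5,26)  cross = 16·26 − 8.5·35.5 = 114.2500; (r_i+r_j)·cross = 24.5·114.2500 = 2799.1250
edge 6: (8.5,26)→(1.5,13.5)  cross = 8.5·13.5 − 1.5·26 = 75.7500; (r_i+r_j)·cross = 10·75.7500 = 757.5000
edge 7: (1.5,13.5)→(0.5,3)  cross = 1.5·3 − 0.5·13.5 = -2.2500; (r_i+r_j)·cross = 2·-2.2500 = -4.5000
Σcross = 783.0000 → A = |Σcross|/2 = 391.5000 mm²
Σ(r_i+r_j)·cross = 24030.7500 → first moment M = |Σ|/6 = 4005.1250
R_c = M/A = 4005.1250/391.5000 = 10.2302 mm
θ = 345° = 6.021386 rad
V = θ·R_c·A = 6.021386·10.2302·391.5000 = 24116.403 mm³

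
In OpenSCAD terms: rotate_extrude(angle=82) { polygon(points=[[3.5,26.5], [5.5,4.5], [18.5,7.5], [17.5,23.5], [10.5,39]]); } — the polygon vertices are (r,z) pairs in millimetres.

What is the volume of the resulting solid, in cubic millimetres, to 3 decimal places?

Volume = 5470.289 mm³

Profile (r,z), 5 vertices: (3.5,26.5) (5.5,4.5) (18.5,7.5) (17.5,23.5) (10.5,39)
edge 0: (3.5,26.5)→(5.5,4.5)  cross = 3.5·4.5 − 5.5·26.5 = -130.0000; (r_i+r_j)·cross = 9·-130.0000 = -1170.0000
edge 1: (5.5,4.5)→(18.5,7.5)  cross = 5.5·7.5 − 18.5·4.5 = -42.0000; (r_i+r_j)·cross = 24·-42.0000 = -1008.0000
edge 2: (18.5,7.5)→(17.5,23.5)  cross = 18.5·23.5 − 17.5·7.5 = 303.5000; (r_i+r_j)·cross = 36·303.5000 = 10926.0000
edge 3: (17.5,23.5)→(10.5,39)  cross = 17.5·39 − 10.5·23.5 = 435.7500; (r_i+r_j)·cross = 28·435.7500 = 12201.0000
edge 4: (10.5,39)→(3.5,26.5)  cross = 10.5·26.5 − 3.5·39 = 141.7500; (r_i+r_j)·cross = 14·141.7500 = 1984.5000
Σcross = 709.0000 → A = |Σcross|/2 = 354.5000 mm²
Σ(r_i+r_j)·cross = 22933.5000 → first moment M = |Σ|/6 = 3822.2500
R_c = M/A = 3822.2500/354.5000 = 10.7821 mm
θ = 82° = 1.431170 rad
V = θ·R_c·A = 1.431170·10.7821·354.5000 = 5470.289 mm³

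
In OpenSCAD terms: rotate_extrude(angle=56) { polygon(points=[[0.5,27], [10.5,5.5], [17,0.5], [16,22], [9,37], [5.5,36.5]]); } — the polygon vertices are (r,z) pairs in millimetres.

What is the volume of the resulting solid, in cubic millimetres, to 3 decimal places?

Profile (r,z), 6 vertices: (0.5,27) (10.5,5.5) (17,0.5) (16,22) (9,37) (5.5,36.5)
edge 0: (0.5,27)→(10.5,5.5)  cross = 0.5·5.5 − 10.5·27 = -280.7500; (r_i+r_j)·cross = 11·-280.7500 = -3088.2500
edge 1: (10.5,5.5)→(17,0.5)  cross = 10.5·0.5 − 17·5.5 = -88.2500; (r_i+r_j)·cross = 27.5·-88.2500 = -2426.8750
edge 2: (17,0.5)→(16,22)  cross = 17·22 − 16·0.5 = 366.0000; (r_i+r_j)·cross = 33·366.0000 = 12078.0000
edge 3: (16,22)→(9,37)  cross = 16·37 − 9·22 = 394.0000; (r_i+r_j)·cross = 25·394.0000 = 9850.0000
edge 4: (9,37)→(5.5,36.5)  cross = 9·36.5 − 5.5·37 = 125.0000; (r_i+r_j)·cross = 14.5·125.0000 = 1812.5000
edge 5: (5.5,36.5)→(0.5,27)  cross = 5.5·27 − 0.5·36.5 = 130.2500; (r_i+r_j)·cross = 6·130.2500 = 781.5000
Σcross = 646.2500 → A = |Σcross|/2 = 323.1250 mm²
Σ(r_i+r_j)·cross = 19006.8750 → first moment M = |Σ|/6 = 3167.8125
R_c = M/A = 3167.8125/323.1250 = 9.8037 mm
θ = 56° = 0.977384 rad
V = θ·R_c·A = 0.977384·9.8037·323.1250 = 3096.170 mm³

Volume = 3096.170 mm³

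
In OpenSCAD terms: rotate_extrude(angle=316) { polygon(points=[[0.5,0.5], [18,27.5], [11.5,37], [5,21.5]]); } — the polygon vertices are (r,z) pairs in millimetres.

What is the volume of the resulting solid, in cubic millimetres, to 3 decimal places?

Volume = 10467.237 mm³

Profile (r,z), 4 vertices: (0.5,0.5) (18,27.5) (11.5,37) (5,21.5)
edge 0: (0.5,0.5)→(18,27.5)  cross = 0.5·27.5 − 18·0.5 = 4.7500; (r_i+r_j)·cross = 18.5·4.7500 = 87.8750
edge 1: (18,27.5)→(11.5,37)  cross = 18·37 − 11.5·27.5 = 349.7500; (r_i+r_j)·cross = 29.5·349.7500 = 10317.6250
edge 2: (11.5,37)→(5,21.5)  cross = 11.5·21.5 − 5·37 = 62.2500; (r_i+r_j)·cross = 16.5·62.2500 = 1027.1250
edge 3: (5,21.5)→(0.5,0.5)  cross = 5·0.5 − 0.5·21.5 = -8.2500; (r_i+r_j)·cross = 5.5·-8.2500 = -45.3750
Σcross = 408.5000 → A = |Σcross|/2 = 204.2500 mm²
Σ(r_i+r_j)·cross = 11387.2500 → first moment M = |Σ|/6 = 1897.8750
R_c = M/A = 1897.8750/204.2500 = 9.2919 mm
θ = 316° = 5.515240 rad
V = θ·R_c·A = 5.515240·9.2919·204.2500 = 10467.237 mm³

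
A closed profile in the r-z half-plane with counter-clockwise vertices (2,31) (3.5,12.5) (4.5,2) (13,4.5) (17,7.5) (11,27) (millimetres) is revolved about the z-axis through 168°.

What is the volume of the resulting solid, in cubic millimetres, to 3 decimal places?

Profile (r,z), 6 vertices: (2,31) (3.5,12.5) (4.5,2) (13,4.5) (17,7.5) (11,27)
edge 0: (2,31)→(3.5,12.5)  cross = 2·12.5 − 3.5·31 = -83.5000; (r_i+r_j)·cross = 5.5·-83.5000 = -459.2500
edge 1: (3.5,12.5)→(4.5,2)  cross = 3.5·2 − 4.5·12.5 = -49.2500; (r_i+r_j)·cross = 8·-49.2500 = -394.0000
edge 2: (4.5,2)→(13,4.5)  cross = 4.5·4.5 − 13·2 = -5.7500; (r_i+r_j)·cross = 17.5·-5.7500 = -100.6250
edge 3: (13,4.5)→(17,7.5)  cross = 13·7.5 − 17·4.5 = 21.0000; (r_i+r_j)·cross = 30·21.0000 = 630.0000
edge 4: (17,7.5)→(11,27)  cross = 17·27 − 11·7.5 = 376.5000; (r_i+r_j)·cross = 28·376.5000 = 10542.0000
edge 5: (11,27)→(2,31)  cross = 11·31 − 2·27 = 287.0000; (r_i+r_j)·cross = 13·287.0000 = 3731.0000
Σcross = 546.0000 → A = |Σcross|/2 = 273.0000 mm²
Σ(r_i+r_j)·cross = 13949.1250 → first moment M = |Σ|/6 = 2324.8542
R_c = M/A = 2324.8542/273.0000 = 8.5159 mm
θ = 168° = 2.932153 rad
V = θ·R_c·A = 2.932153·8.5159·273.0000 = 6816.828 mm³

Volume = 6816.828 mm³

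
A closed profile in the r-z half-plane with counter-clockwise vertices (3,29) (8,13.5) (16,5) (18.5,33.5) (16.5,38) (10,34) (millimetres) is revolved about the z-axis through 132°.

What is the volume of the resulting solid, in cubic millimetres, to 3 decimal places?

Volume = 8243.696 mm³

Profile (r,z), 6 vertices: (3,29) (8,13.5) (16,5) (18.5,33.5) (16.5,38) (10,34)
edge 0: (3,29)→(8,13.5)  cross = 3·13.5 − 8·29 = -191.5000; (r_i+r_j)·cross = 11·-191.5000 = -2106.5000
edge 1: (8,13.5)→(16,5)  cross = 8·5 − 16·13.5 = -176.0000; (r_i+r_j)·cross = 24·-176.0000 = -4224.0000
edge 2: (16,5)→(18.5,33.5)  cross = 16·33.5 − 18.5·5 = 443.5000; (r_i+r_j)·cross = 34.5·443.5000 = 15300.7500
edge 3: (18.5,33.5)→(16.5,38)  cross = 18.5·38 − 16.5·33.5 = 150.2500; (r_i+r_j)·cross = 35·150.2500 = 5258.7500
edge 4: (16.5,38)→(10,34)  cross = 16.5·34 − 10·38 = 181.0000; (r_i+r_j)·cross = 26.5·181.0000 = 4796.5000
edge 5: (10,34)→(3,29)  cross = 10·29 − 3·34 = 188.0000; (r_i+r_j)·cross = 13·188.0000 = 2444.0000
Σcross = 595.2500 → A = |Σcross|/2 = 297.6250 mm²
Σ(r_i+r_j)·cross = 21469.5000 → first moment M = |Σ|/6 = 3578.2500
R_c = M/A = 3578.2500/297.6250 = 12.0227 mm
θ = 132° = 2.303835 rad
V = θ·R_c·A = 2.303835·12.0227·297.6250 = 8243.696 mm³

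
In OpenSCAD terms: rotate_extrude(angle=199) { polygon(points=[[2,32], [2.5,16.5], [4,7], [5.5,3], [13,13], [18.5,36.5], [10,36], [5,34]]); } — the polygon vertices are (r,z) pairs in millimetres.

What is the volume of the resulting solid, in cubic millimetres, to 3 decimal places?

Volume = 10892.116 mm³

Profile (r,z), 8 vertices: (2,32) (2.5,16.5) (4,7) (5.5,3) (13,13) (18.5,36.5) (10,36) (5,34)
edge 0: (2,32)→(2.5,16.5)  cross = 2·16.5 − 2.5·32 = -47.0000; (r_i+r_j)·cross = 4.5·-47.0000 = -211.5000
edge 1: (2.5,16.5)→(4,7)  cross = 2.5·7 − 4·16.5 = -48.5000; (r_i+r_j)·cross = 6.5·-48.5000 = -315.2500
edge 2: (4,7)→(5.5,3)  cross = 4·3 − 5.5·7 = -26.5000; (r_i+r_j)·cross = 9.5·-26.5000 = -251.7500
edge 3: (5.5,3)→(13,13)  cross = 5.5·13 − 13·3 = 32.5000; (r_i+r_j)·cross = 18.5·32.5000 = 601.2500
edge 4: (13,13)→(18.5,36.5)  cross = 13·36.5 − 18.5·13 = 234.0000; (r_i+r_j)·cross = 31.5·234.0000 = 7371.0000
edge 5: (18.5,36.5)→(10,36)  cross = 18.5·36 − 10·36.5 = 301.0000; (r_i+r_j)·cross = 28.5·301.0000 = 8578.5000
edge 6: (10,36)→(5,34)  cross = 10·34 − 5·36 = 160.0000; (r_i+r_j)·cross = 15·160.0000 = 2400.0000
edge 7: (5,34)→(2,32)  cross = 5·32 − 2·34 = 92.0000; (r_i+r_j)·cross = 7·92.0000 = 644.0000
Σcross = 697.5000 → A = |Σcross|/2 = 348.7500 mm²
Σ(r_i+r_j)·cross = 18816.2500 → first moment M = |Σ|/6 = 3136.0417
R_c = M/A = 3136.0417/348.7500 = 8.9922 mm
θ = 199° = 3.473205 rad
V = θ·R_c·A = 3.473205·8.9922·348.7500 = 10892.116 mm³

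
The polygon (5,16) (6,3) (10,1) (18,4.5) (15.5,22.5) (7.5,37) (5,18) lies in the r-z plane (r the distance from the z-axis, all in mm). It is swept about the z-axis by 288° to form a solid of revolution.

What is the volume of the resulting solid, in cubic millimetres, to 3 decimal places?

Volume = 16165.484 mm³

Profile (r,z), 7 vertices: (5,16) (6,3) (10,1) (18,4.5) (15.5,22.5) (7.5,37) (5,18)
edge 0: (5,16)→(6,3)  cross = 5·3 − 6·16 = -81.0000; (r_i+r_j)·cross = 11·-81.0000 = -891.0000
edge 1: (6,3)→(10,1)  cross = 6·1 − 10·3 = -24.0000; (r_i+r_j)·cross = 16·-24.0000 = -384.0000
edge 2: (10,1)→(18,4.5)  cross = 10·4.5 − 18·1 = 27.0000; (r_i+r_j)·cross = 28·27.0000 = 756.0000
edge 3: (18,4.5)→(15.5,22.5)  cross = 18·22.5 − 15.5·4.5 = 335.2500; (r_i+r_j)·cross = 33.5·335.2500 = 11230.8750
edge 4: (15.5,22.5)→(7.5,37)  cross = 15.5·37 − 7.5·22.5 = 404.7500; (r_i+r_j)·cross = 23·404.7500 = 9309.2500
edge 5: (7.5,37)→(5,18)  cross = 7.5·18 − 5·37 = -50.0000; (r_i+r_j)·cross = 12.5·-50.0000 = -625.0000
edge 6: (5,18)→(5,16)  cross = 5·16 − 5·18 = -10.0000; (r_i+r_j)·cross = 10·-10.0000 = -100.0000
Σcross = 602.0000 → A = |Σcross|/2 = 301.0000 mm²
Σ(r_i+r_j)·cross = 19296.1250 → first moment M = |Σ|/6 = 3216.0208
R_c = M/A = 3216.0208/301.0000 = 10.6845 mm
θ = 288° = 5.026548 rad
V = θ·R_c·A = 5.026548·10.6845·301.0000 = 16165.484 mm³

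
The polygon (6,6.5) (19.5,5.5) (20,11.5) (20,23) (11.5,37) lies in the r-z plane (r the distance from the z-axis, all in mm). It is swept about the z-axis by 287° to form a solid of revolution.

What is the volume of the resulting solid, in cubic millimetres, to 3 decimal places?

Profile (r,z), 5 vertices: (6,6.5) (19.5,5.5) (20,11.5) (20,23) (11.5,37)
edge 0: (6,6.5)→(19.5,5.5)  cross = 6·5.5 − 19.5·6.5 = -93.7500; (r_i+r_j)·cross = 25.5·-93.7500 = -2390.6250
edge 1: (19.5,5.5)→(20,11.5)  cross = 19.5·11.5 − 20·5.5 = 114.2500; (r_i+r_j)·cross = 39.5·114.2500 = 4512.8750
edge 2: (20,11.5)→(20,23)  cross = 20·23 − 20·11.5 = 230.0000; (r_i+r_j)·cross = 40·230.0000 = 9200.0000
edge 3: (20,23)→(11.5,37)  cross = 20·37 − 11.5·23 = 475.5000; (r_i+r_j)·cross = 31.5·475.5000 = 14978.2500
edge 4: (11.5,37)→(6,6.5)  cross = 11.5·6.5 − 6·37 = -147.2500; (r_i+r_j)·cross = 17.5·-147.2500 = -2576.8750
Σcross = 578.7500 → A = |Σcross|/2 = 289.3750 mm²
Σ(r_i+r_j)·cross = 23723.6250 → first moment M = |Σ|/6 = 3953.9375
R_c = M/A = 3953.9375/289.3750 = 13.6637 mm
θ = 287° = 5.009095 rad
V = θ·R_c·A = 5.009095·13.6637·289.3750 = 19805.648 mm³

Volume = 19805.648 mm³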